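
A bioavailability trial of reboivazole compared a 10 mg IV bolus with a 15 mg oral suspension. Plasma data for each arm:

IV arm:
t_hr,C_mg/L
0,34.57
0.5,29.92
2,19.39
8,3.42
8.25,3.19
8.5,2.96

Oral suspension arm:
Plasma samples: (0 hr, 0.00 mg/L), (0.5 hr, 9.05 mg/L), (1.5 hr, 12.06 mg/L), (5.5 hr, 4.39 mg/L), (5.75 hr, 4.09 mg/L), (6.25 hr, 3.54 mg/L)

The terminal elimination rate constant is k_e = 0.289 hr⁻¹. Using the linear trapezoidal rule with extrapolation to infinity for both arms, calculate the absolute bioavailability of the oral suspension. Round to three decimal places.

F = 0.305

Trapezoidal AUC_0→8.5 (IV):
  [0→0.5]: (34.57+29.92)/2 × 0.5 = 16.1225
  [0.5→2]: (29.92+19.39)/2 × 1.5 = 36.9825
  [2→8]: (19.39+3.42)/2 × 6 = 68.43
  [8→8.25]: (3.42+3.19)/2 × 0.25 = 0.82625
  [8.25→8.5]: (3.19+2.96)/2 × 0.25 = 0.76875
  Sum = 123.13 mg/L·hr
IV tail: 2.96/0.289 = 10.242; AUC_iv,0→∞ = 123.13 + 10.242 = 133.372 mg/L·hr
Trapezoidal AUC_0→6.25 (oral suspension):
  [0→0.5]: (0.00+9.05)/2 × 0.5 = 2.2625
  [0.5→1.5]: (9.05+12.06)/2 × 1 = 10.555
  [1.5→5.5]: (12.06+4.39)/2 × 4 = 32.9
  [5.5→5.75]: (4.39+4.09)/2 × 0.25 = 1.06
  [5.75→6.25]: (4.09+3.54)/2 × 0.5 = 1.9075
  Sum = 48.685 mg/L·hr
oral suspension tail: 3.54/0.289 = 12.249; AUC_ev,0→∞ = 48.685 + 12.249 = 60.934 mg/L·hr
F = (AUC_ev/D_ev)/(AUC_iv/D_iv) = (60.934/15)/(133.372/10) = 4.06227/13.3372 = 0.3046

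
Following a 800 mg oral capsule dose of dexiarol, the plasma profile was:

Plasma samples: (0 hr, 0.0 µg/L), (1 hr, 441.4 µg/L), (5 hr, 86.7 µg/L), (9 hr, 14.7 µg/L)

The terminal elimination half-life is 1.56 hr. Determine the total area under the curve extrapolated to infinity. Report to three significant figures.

AUC = 1510 µg/L·hr

Trapezoidal AUC_0→9:
  [0→1]: (0.0+441.4)/2 × 1 = 220.7
  [1→5]: (441.4+86.7)/2 × 4 = 1056.2
  [5→9]: (86.7+14.7)/2 × 4 = 202.8
  Sum = 1479.7 µg/L·hr
k_e = ln2 / t½ = 0.693147 / 1.56 = 0.4443 hr^-1
Extrapolated tail: C_last / k_e = 14.7 / 0.4443 = 33.086
AUC_0→∞ = 1479.7 + 33.086 = 1512.786 µg/L·hr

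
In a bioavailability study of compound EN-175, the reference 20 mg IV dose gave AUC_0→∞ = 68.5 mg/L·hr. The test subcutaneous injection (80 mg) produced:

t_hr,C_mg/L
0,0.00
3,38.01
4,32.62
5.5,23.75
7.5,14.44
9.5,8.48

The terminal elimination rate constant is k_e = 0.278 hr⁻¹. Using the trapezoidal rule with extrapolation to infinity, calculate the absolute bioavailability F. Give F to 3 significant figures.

Trapezoidal AUC_0→9.5 (subcutaneous injection):
  [0→3]: (0.00+38.01)/2 × 3 = 57.015
  [3→4]: (38.01+32.62)/2 × 1 = 35.315
  [4→5.5]: (32.62+23.75)/2 × 1.5 = 42.2775
  [5.5→7.5]: (23.75+14.44)/2 × 2 = 38.19
  [7.5→9.5]: (14.44+8.48)/2 × 2 = 22.92
  Sum = 195.7175 mg/L·hr
Tail: C_last/k_e = 8.48/0.278 = 30.504
AUC_0→∞ (subcutaneous injection) = 195.7175 + 30.504 = 226.2215 mg/L·hr
F = (AUC_ev/D_ev)/(AUC_iv/D_iv) = (226.2215/80)/(68.5/20) = 2.82777/3.425 = 0.8256

F = 0.826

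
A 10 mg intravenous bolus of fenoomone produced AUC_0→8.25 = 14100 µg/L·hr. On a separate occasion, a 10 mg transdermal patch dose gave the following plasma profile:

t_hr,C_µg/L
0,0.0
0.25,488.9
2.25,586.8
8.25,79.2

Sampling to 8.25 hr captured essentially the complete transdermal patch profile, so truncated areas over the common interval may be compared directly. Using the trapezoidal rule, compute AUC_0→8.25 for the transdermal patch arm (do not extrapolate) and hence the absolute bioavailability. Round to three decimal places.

F = 0.222

Trapezoidal AUC_0→8.25 (transdermal patch):
  [0→0.25]: (0.0+488.9)/2 × 0.25 = 61.1125
  [0.25→2.25]: (488.9+586.8)/2 × 2 = 1075.7
  [2.25→8.25]: (586.8+79.2)/2 × 6 = 1998.0
  Sum = 3134.8125 µg/L·hr
F = (AUC_ev/D_ev)/(AUC_iv/D_iv) = (3134.8125/10)/(14100/10) = 313.48125/1410 = 0.2223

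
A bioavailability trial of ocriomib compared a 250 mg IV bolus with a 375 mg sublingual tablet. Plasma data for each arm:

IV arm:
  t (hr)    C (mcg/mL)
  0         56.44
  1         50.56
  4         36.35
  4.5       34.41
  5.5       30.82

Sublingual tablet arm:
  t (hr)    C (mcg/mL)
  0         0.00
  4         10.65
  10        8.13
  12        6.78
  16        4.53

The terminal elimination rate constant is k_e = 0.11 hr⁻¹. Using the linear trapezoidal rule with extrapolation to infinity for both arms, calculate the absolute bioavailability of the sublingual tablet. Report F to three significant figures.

F = 0.203

Trapezoidal AUC_0→5.5 (IV):
  [0→1]: (56.44+50.56)/2 × 1 = 53.5
  [1→4]: (50.56+36.35)/2 × 3 = 130.365
  [4→4.5]: (36.35+34.41)/2 × 0.5 = 17.69
  [4.5→5.5]: (34.41+30.82)/2 × 1 = 32.615
  Sum = 234.17 mcg/mL·hr
IV tail: 30.82/0.11 = 280.182; AUC_iv,0→∞ = 234.17 + 280.182 = 514.352 mcg/mL·hr
Trapezoidal AUC_0→16 (sublingual tablet):
  [0→4]: (0.00+10.65)/2 × 4 = 21.3
  [4→10]: (10.65+8.13)/2 × 6 = 56.34
  [10→12]: (8.13+6.78)/2 × 2 = 14.91
  [12→16]: (6.78+4.53)/2 × 4 = 22.62
  Sum = 115.17 mcg/mL·hr
sublingual tablet tail: 4.53/0.11 = 41.182; AUC_ev,0→∞ = 115.17 + 41.182 = 156.352 mcg/mL·hr
F = (AUC_ev/D_ev)/(AUC_iv/D_iv) = (156.352/375)/(514.352/250) = 0.416939/2.057408 = 0.2027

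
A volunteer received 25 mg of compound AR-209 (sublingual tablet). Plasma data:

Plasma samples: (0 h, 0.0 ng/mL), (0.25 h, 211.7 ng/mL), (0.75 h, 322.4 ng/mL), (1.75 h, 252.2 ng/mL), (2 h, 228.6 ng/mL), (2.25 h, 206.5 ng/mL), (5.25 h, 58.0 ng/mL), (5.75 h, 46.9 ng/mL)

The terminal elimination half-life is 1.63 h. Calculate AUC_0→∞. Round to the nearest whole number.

Trapezoidal AUC_0→5.75:
  [0→0.25]: (0.0+211.7)/2 × 0.25 = 26.4625
  [0.25→0.75]: (211.7+322.4)/2 × 0.5 = 133.525
  [0.75→1.75]: (322.4+252.2)/2 × 1 = 287.3
  [1.75→2]: (252.2+228.6)/2 × 0.25 = 60.1
  [2→2.25]: (228.6+206.5)/2 × 0.25 = 54.3875
  [2.25→5.25]: (206.5+58.0)/2 × 3 = 396.75
  [5.25→5.75]: (58.0+46.9)/2 × 0.5 = 26.225
  Sum = 984.75 ng/mL·h
k_e = ln2 / t½ = 0.693147 / 1.63 = 0.4252 h^-1
Extrapolated tail: C_last / k_e = 46.9 / 0.4252 = 110.301
AUC_0→∞ = 984.75 + 110.301 = 1095.051 ng/mL·h

AUC = 1095 ng/mL·h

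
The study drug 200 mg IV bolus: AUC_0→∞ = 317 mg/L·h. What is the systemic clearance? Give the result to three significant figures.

CL = Dose_iv / AUC_0→∞
   = 200 / 317 = 0.630915 L/h

CL = 0.631 L/h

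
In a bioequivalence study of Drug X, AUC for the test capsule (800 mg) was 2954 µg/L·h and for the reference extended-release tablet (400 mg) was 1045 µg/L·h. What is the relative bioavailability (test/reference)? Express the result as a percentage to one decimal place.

F_rel = (AUC_test/D_test) / (AUC_ref/D_ref)
      = (2954/800) / (1045/400)
      = 3.6925 / 2.6125 = 1.4134 = 141.34%

F_rel = 141.3%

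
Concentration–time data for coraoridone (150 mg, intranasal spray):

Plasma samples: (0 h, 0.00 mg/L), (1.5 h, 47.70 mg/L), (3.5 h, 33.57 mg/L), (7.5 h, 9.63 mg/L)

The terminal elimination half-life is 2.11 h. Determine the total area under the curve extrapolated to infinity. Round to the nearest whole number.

Trapezoidal AUC_0→7.5:
  [0→1.5]: (0.00+47.70)/2 × 1.5 = 35.775
  [1.5→3.5]: (47.70+33.57)/2 × 2 = 81.27
  [3.5→7.5]: (33.57+9.63)/2 × 4 = 86.4
  Sum = 203.445 mg/L·h
k_e = ln2 / t½ = 0.693147 / 2.11 = 0.3285 h^-1
Extrapolated tail: C_last / k_e = 9.63 / 0.3285 = 29.315
AUC_0→∞ = 203.445 + 29.315 = 232.76 mg/L·h

AUC = 233 mg/L·h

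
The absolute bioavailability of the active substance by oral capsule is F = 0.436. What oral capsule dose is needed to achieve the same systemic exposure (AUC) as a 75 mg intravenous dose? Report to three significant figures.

For equal systemic exposure: F × D_ev = D_iv
D_ev = D_iv / F = 75 / 0.436 = 172.018 mg

D_oral = 172 mg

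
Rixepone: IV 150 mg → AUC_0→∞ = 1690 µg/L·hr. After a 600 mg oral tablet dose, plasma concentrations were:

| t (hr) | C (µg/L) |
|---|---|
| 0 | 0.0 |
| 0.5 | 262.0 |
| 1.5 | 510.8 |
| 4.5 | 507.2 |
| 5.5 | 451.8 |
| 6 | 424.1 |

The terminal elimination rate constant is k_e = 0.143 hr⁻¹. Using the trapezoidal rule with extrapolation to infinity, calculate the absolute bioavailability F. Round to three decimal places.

F = 0.835

Trapezoidal AUC_0→6 (oral tablet):
  [0→0.5]: (0.0+262.0)/2 × 0.5 = 65.5
  [0.5→1.5]: (262.0+510.8)/2 × 1 = 386.4
  [1.5→4.5]: (510.8+507.2)/2 × 3 = 1527.0
  [4.5→5.5]: (507.2+451.8)/2 × 1 = 479.5
  [5.5→6]: (451.8+424.1)/2 × 0.5 = 218.975
  Sum = 2677.375 µg/L·hr
Tail: C_last/k_e = 424.1/0.143 = 2965.734
AUC_0→∞ (oral tablet) = 2677.375 + 2965.734 = 5643.109 µg/L·hr
F = (AUC_ev/D_ev)/(AUC_iv/D_iv) = (5643.109/600)/(1690/150) = 9.40518/11.2667 = 0.8348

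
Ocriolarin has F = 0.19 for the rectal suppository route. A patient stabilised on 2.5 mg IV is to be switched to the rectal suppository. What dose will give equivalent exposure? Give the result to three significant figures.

For equal systemic exposure: F × D_ev = D_iv
D_ev = D_iv / F = 2.5 / 0.19 = 13.1579 mg

D_rectal = 13.2 mg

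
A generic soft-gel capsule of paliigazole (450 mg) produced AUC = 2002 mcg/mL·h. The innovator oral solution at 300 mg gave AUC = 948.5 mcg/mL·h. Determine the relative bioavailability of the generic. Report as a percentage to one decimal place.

F_rel = (AUC_test/D_test) / (AUC_ref/D_ref)
      = (2002/450) / (948.5/300)
      = 4.44889 / 3.16167 = 1.4071 = 140.71%

F_rel = 140.7%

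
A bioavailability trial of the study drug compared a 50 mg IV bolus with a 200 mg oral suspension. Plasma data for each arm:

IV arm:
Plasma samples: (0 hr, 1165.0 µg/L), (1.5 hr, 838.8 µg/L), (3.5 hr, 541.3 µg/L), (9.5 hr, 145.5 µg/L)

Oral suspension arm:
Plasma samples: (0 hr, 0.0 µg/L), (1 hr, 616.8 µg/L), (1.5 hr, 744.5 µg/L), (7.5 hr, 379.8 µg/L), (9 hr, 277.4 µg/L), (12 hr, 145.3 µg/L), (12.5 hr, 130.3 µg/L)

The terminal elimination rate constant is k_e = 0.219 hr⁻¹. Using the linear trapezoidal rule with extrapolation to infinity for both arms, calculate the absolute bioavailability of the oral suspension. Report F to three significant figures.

Trapezoidal AUC_0→9.5 (IV):
  [0→1.5]: (1165.0+838.8)/2 × 1.5 = 1502.85
  [1.5→3.5]: (838.8+541.3)/2 × 2 = 1380.1
  [3.5→9.5]: (541.3+145.5)/2 × 6 = 2060.4
  Sum = 4943.35 µg/L·hr
IV tail: 145.5/0.219 = 664.384; AUC_iv,0→∞ = 4943.35 + 664.384 = 5607.734 µg/L·hr
Trapezoidal AUC_0→12.5 (oral suspension):
  [0→1]: (0.0+616.8)/2 × 1 = 308.4
  [1→1.5]: (616.8+744.5)/2 × 0.5 = 340.325
  [1.5→7.5]: (744.5+379.8)/2 × 6 = 3372.9
  [7.5→9]: (379.8+277.4)/2 × 1.5 = 492.9
  [9→12]: (277.4+145.3)/2 × 3 = 634.05
  [12→12.5]: (145.3+130.3)/2 × 0.5 = 68.9
  Sum = 5217.475 µg/L·hr
oral suspension tail: 130.3/0.219 = 594.977; AUC_ev,0→∞ = 5217.475 + 594.977 = 5812.452 µg/L·hr
F = (AUC_ev/D_ev)/(AUC_iv/D_iv) = (5812.452/200)/(5607.734/50) = 29.06226/112.15468 = 0.2591

F = 0.259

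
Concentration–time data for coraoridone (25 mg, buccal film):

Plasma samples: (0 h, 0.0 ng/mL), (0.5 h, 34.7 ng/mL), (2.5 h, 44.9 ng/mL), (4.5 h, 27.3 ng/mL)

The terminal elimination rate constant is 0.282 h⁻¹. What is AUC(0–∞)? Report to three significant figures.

AUC = 257 ng/mL·h

Trapezoidal AUC_0→4.5:
  [0→0.5]: (0.0+34.7)/2 × 0.5 = 8.675
  [0.5→2.5]: (34.7+44.9)/2 × 2 = 79.6
  [2.5→4.5]: (44.9+27.3)/2 × 2 = 72.2
  Sum = 160.475 ng/mL·h
Extrapolated tail: C_last / k_e = 27.3 / 0.282 = 96.809
AUC_0→∞ = 160.475 + 96.809 = 257.284 ng/mL·h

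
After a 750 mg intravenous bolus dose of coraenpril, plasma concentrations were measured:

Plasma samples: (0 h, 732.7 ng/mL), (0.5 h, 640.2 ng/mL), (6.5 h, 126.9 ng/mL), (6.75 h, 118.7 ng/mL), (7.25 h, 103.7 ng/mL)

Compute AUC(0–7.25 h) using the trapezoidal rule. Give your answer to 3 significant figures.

Trapezoidal AUC_0→7.25:
  [0→0.5]: (732.7+640.2)/2 × 0.5 = 343.225
  [0.5→6.5]: (640.2+126.9)/2 × 6 = 2301.3
  [6.5→6.75]: (126.9+118.7)/2 × 0.25 = 30.7
  [6.75→7.25]: (118.7+103.7)/2 × 0.5 = 55.6
  Sum = 2730.825 ng/mL·h

AUC = 2730 ng/mL·h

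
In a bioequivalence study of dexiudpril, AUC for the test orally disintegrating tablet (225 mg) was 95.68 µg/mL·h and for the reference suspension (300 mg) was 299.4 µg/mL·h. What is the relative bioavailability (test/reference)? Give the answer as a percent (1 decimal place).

F_rel = 42.6%

F_rel = (AUC_test/D_test) / (AUC_ref/D_ref)
      = (95.68/225) / (299.4/300)
      = 0.425244 / 0.998 = 0.4261 = 42.61%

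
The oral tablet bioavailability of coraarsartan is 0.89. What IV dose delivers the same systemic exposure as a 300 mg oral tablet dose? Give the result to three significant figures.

Systemic exposure from an extravascular dose = F × D_ev, so the equivalent IV dose is F × D_ev.
D_iv = F × D_ev = 0.89 × 300 = 267 mg

D_iv = 267 mg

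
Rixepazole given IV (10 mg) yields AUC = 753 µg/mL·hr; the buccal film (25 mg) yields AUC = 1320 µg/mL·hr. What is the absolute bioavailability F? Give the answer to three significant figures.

F = (AUC_ev / D_ev) / (AUC_iv / D_iv)
  = (1320/25) / (753/10)
  = 52.8 / 75.3 = 0.7012

F = 0.701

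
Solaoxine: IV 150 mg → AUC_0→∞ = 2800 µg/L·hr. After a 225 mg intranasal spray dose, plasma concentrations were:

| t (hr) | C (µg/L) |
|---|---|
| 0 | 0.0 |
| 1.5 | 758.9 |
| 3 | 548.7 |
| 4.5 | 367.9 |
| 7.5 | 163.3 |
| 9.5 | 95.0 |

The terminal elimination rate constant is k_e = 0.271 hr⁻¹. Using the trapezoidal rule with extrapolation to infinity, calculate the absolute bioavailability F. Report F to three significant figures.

Trapezoidal AUC_0→9.5 (intranasal spray):
  [0→1.5]: (0.0+758.9)/2 × 1.5 = 569.175
  [1.5→3]: (758.9+548.7)/2 × 1.5 = 980.7
  [3→4.5]: (548.7+367.9)/2 × 1.5 = 687.45
  [4.5→7.5]: (367.9+163.3)/2 × 3 = 796.8
  [7.5→9.5]: (163.3+95.0)/2 × 2 = 258.3
  Sum = 3292.425 µg/L·hr
Tail: C_last/k_e = 95.0/0.271 = 350.554
AUC_0→∞ (intranasal spray) = 3292.425 + 350.554 = 3642.979 µg/L·hr
F = (AUC_ev/D_ev)/(AUC_iv/D_iv) = (3642.979/225)/(2800/150) = 16.191/18.6667 = 0.8674

F = 0.867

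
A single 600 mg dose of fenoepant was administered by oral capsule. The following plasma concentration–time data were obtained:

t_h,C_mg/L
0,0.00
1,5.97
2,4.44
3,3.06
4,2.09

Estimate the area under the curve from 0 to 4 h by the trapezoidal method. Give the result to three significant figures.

Trapezoidal AUC_0→4:
  [0→1]: (0.00+5.97)/2 × 1 = 2.985
  [1→2]: (5.97+4.44)/2 × 1 = 5.205
  [2→3]: (4.44+3.06)/2 × 1 = 3.75
  [3→4]: (3.06+2.09)/2 × 1 = 2.575
  Sum = 14.515 mg/L·h

AUC = 14.5 mg/L·h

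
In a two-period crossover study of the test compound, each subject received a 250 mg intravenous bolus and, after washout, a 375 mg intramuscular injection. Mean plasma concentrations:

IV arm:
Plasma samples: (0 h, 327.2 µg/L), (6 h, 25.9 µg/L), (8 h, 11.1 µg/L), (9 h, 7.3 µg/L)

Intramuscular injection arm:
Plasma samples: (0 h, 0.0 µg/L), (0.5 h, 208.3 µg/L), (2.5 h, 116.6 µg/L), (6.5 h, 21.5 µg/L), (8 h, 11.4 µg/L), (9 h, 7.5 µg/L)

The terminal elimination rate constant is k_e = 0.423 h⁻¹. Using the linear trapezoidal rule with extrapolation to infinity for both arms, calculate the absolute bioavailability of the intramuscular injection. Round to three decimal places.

Trapezoidal AUC_0→9 (IV):
  [0→6]: (327.2+25.9)/2 × 6 = 1059.3
  [6→8]: (25.9+11.1)/2 × 2 = 37.0
  [8→9]: (11.1+7.3)/2 × 1 = 9.2
  Sum = 1105.5 µg/L·h
IV tail: 7.3/0.423 = 17.258; AUC_iv,0→∞ = 1105.5 + 17.258 = 1122.758 µg/L·h
Trapezoidal AUC_0→9 (intramuscular injection):
  [0→0.5]: (0.0+208.3)/2 × 0.5 = 52.075
  [0.5→2.5]: (208.3+116.6)/2 × 2 = 324.9
  [2.5→6.5]: (116.6+21.5)/2 × 4 = 276.2
  [6.5→8]: (21.5+11.4)/2 × 1.5 = 24.675
  [8→9]: (11.4+7.5)/2 × 1 = 9.45
  Sum = 687.3 µg/L·h
intramuscular injection tail: 7.5/0.423 = 17.730; AUC_ev,0→∞ = 687.3 + 17.730 = 705.03 µg/L·h
F = (AUC_ev/D_ev)/(AUC_iv/D_iv) = (705.03/375)/(1122.758/250) = 1.88008/4.491032 = 0.4186

F = 0.419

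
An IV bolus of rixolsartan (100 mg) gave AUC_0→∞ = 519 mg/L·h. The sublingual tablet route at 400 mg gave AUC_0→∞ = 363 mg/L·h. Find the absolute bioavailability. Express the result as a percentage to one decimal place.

F = 17.5%

F = (AUC_ev / D_ev) / (AUC_iv / D_iv)
  = (363/400) / (519/100)
  = 0.9075 / 5.19 = 0.1749
  = 17.49%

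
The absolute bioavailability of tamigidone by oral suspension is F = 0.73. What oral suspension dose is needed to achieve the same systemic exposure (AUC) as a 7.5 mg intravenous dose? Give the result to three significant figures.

For equal systemic exposure: F × D_ev = D_iv
D_ev = D_iv / F = 7.5 / 0.73 = 10.274 mg

D_oral = 10.3 mg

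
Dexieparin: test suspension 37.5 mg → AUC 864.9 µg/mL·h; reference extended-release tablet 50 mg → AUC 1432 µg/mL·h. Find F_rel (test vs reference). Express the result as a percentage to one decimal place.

F_rel = (AUC_test/D_test) / (AUC_ref/D_ref)
      = (864.9/37.5) / (1432/50)
      = 23.064 / 28.64 = 0.8053 = 80.53%

F_rel = 80.5%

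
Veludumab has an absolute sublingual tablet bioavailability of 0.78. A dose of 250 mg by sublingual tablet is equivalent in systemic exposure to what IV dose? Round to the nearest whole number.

D_iv = 195 mg

Systemic exposure from an extravascular dose = F × D_ev, so the equivalent IV dose is F × D_ev.
D_iv = F × D_ev = 0.78 × 250 = 195 mg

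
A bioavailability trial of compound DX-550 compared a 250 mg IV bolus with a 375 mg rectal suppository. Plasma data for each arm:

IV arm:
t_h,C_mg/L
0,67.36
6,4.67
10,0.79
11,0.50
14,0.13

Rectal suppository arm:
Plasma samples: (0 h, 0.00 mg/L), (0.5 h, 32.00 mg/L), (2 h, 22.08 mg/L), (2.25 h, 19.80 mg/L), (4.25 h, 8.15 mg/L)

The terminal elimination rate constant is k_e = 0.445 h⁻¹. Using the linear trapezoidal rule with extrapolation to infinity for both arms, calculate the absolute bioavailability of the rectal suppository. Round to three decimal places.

F = 0.291

Trapezoidal AUC_0→14 (IV):
  [0→6]: (67.36+4.67)/2 × 6 = 216.09
  [6→10]: (4.67+0.79)/2 × 4 = 10.92
  [10→11]: (0.79+0.50)/2 × 1 = 0.645
  [11→14]: (0.50+0.13)/2 × 3 = 0.945
  Sum = 228.6 mg/L·h
IV tail: 0.13/0.445 = 0.292; AUC_iv,0→∞ = 228.6 + 0.292 = 228.892 mg/L·h
Trapezoidal AUC_0→4.25 (rectal suppository):
  [0→0.5]: (0.00+32.00)/2 × 0.5 = 8.0
  [0.5→2]: (32.00+22.08)/2 × 1.5 = 40.56
  [2→2.25]: (22.08+19.80)/2 × 0.25 = 5.235
  [2.25→4.25]: (19.80+8.15)/2 × 2 = 27.95
  Sum = 81.745 mg/L·h
rectal suppository tail: 8.15/0.445 = 18.315; AUC_ev,0→∞ = 81.745 + 18.315 = 100.06 mg/L·h
F = (AUC_ev/D_ev)/(AUC_iv/D_iv) = (100.06/375)/(228.892/250) = 0.266827/0.915568 = 0.2914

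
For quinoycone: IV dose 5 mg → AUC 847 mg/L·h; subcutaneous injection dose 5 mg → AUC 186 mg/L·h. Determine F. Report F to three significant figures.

F = 0.220

F = (AUC_ev / D_ev) / (AUC_iv / D_iv)
  = (186/5) / (847/5)
  = 37.2 / 169.4 = 0.2196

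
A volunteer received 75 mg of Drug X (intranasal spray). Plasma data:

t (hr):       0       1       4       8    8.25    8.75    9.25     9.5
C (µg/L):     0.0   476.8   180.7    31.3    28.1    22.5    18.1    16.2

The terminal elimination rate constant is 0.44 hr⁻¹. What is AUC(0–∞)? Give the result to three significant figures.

Trapezoidal AUC_0→9.5:
  [0→1]: (0.0+476.8)/2 × 1 = 238.4
  [1→4]: (476.8+180.7)/2 × 3 = 986.25
  [4→8]: (180.7+31.3)/2 × 4 = 424.0
  [8→8.25]: (31.3+28.1)/2 × 0.25 = 7.425
  [8.25→8.75]: (28.1+22.5)/2 × 0.5 = 12.65
  [8.75→9.25]: (22.5+18.1)/2 × 0.5 = 10.15
  [9.25→9.5]: (18.1+16.2)/2 × 0.25 = 4.2875
  Sum = 1683.1625 µg/L·hr
Extrapolated tail: C_last / k_e = 16.2 / 0.44 = 36.818
AUC_0→∞ = 1683.1625 + 36.818 = 1719.9805 µg/L·hr

AUC = 1720 µg/L·hr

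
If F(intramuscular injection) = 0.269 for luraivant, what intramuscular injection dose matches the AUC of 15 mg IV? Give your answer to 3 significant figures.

D_intramuscular = 55.8 mg

For equal systemic exposure: F × D_ev = D_iv
D_ev = D_iv / F = 15 / 0.269 = 55.7621 mg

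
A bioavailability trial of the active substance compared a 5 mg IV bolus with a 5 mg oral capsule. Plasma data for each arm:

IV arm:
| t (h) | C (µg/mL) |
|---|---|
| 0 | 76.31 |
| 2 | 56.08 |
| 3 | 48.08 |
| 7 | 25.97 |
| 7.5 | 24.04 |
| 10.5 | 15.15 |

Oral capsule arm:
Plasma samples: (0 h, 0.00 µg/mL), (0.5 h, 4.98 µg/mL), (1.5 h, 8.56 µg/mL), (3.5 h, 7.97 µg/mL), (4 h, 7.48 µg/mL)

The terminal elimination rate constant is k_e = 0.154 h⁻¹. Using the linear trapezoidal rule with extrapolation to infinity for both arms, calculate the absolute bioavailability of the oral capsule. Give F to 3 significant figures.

Trapezoidal AUC_0→10.5 (IV):
  [0→2]: (76.31+56.08)/2 × 2 = 132.39
  [2→3]: (56.08+48.08)/2 × 1 = 52.08
  [3→7]: (48.08+25.97)/2 × 4 = 148.1
  [7→7.5]: (25.97+24.04)/2 × 0.5 = 12.5025
  [7.5→10.5]: (24.04+15.15)/2 × 3 = 58.785
  Sum = 403.8575 µg/mL·h
IV tail: 15.15/0.154 = 98.377; AUC_iv,0→∞ = 403.8575 + 98.377 = 502.2345 µg/mL·h
Trapezoidal AUC_0→4 (oral capsule):
  [0→0.5]: (0.00+4.98)/2 × 0.5 = 1.245
  [0.5→1.5]: (4.98+8.56)/2 × 1 = 6.77
  [1.5→3.5]: (8.56+7.97)/2 × 2 = 16.53
  [3.5→4]: (7.97+7.48)/2 × 0.5 = 3.8625
  Sum = 28.4075 µg/mL·h
oral capsule tail: 7.48/0.154 = 48.571; AUC_ev,0→∞ = 28.4075 + 48.571 = 76.9785 µg/mL·h
F = (AUC_ev/D_ev)/(AUC_iv/D_iv) = (76.9785/5)/(502.2345/5) = 15.3957/100.4469 = 0.1533

F = 0.153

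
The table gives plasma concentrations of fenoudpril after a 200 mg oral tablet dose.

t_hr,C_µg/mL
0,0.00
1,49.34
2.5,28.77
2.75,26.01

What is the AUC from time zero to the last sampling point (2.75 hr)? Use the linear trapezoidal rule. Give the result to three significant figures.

AUC = 90.1 µg/mL·hr

Trapezoidal AUC_0→2.75:
  [0→1]: (0.00+49.34)/2 × 1 = 24.67
  [1→2.5]: (49.34+28.77)/2 × 1.5 = 58.5825
  [2.5→2.75]: (28.77+26.01)/2 × 0.25 = 6.8475
  Sum = 90.1 µg/mL·hr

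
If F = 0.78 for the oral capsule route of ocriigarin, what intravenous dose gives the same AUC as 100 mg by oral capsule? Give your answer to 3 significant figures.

Systemic exposure from an extravascular dose = F × D_ev, so the equivalent IV dose is F × D_ev.
D_iv = F × D_ev = 0.78 × 100 = 78 mg

D_iv = 78.0 mg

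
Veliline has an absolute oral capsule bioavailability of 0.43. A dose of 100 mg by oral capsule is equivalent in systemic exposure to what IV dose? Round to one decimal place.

D_iv = 43.0 mg

Systemic exposure from an extravascular dose = F × D_ev, so the equivalent IV dose is F × D_ev.
D_iv = F × D_ev = 0.43 × 100 = 43 mg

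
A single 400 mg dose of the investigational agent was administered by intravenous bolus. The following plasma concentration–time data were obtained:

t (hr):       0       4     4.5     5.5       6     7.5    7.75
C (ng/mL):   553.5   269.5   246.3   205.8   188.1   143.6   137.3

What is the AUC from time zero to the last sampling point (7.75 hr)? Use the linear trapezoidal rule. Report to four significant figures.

Trapezoidal AUC_0→7.75:
  [0→4]: (553.5+269.5)/2 × 4 = 1646.0
  [4→4.5]: (269.5+246.3)/2 × 0.5 = 128.95
  [4.5→5.5]: (246.3+205.8)/2 × 1 = 226.05
  [5.5→6]: (205.8+188.1)/2 × 0.5 = 98.475
  [6→7.5]: (188.1+143.6)/2 × 1.5 = 248.775
  [7.5→7.75]: (143.6+137.3)/2 × 0.25 = 35.1125
  Sum = 2383.3625 ng/mL·hr

AUC = 2383 ng/mL·hr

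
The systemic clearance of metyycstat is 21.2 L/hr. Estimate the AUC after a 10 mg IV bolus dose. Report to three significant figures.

AUC_0→∞ = Dose_iv / CL
        = 10 / 21.2 = 0.471698 mg/L·hr

AUC = 0.472 mg/L·hr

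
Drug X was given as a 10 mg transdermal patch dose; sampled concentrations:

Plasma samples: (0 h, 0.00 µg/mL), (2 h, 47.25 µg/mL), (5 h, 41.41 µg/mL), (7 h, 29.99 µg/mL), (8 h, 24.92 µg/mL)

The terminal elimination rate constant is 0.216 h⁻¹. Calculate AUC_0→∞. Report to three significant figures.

Trapezoidal AUC_0→8:
  [0→2]: (0.00+47.25)/2 × 2 = 47.25
  [2→5]: (47.25+41.41)/2 × 3 = 132.99
  [5→7]: (41.41+29.99)/2 × 2 = 71.4
  [7→8]: (29.99+24.92)/2 × 1 = 27.455
  Sum = 279.095 µg/mL·h
Extrapolated tail: C_last / k_e = 24.92 / 0.216 = 115.370
AUC_0→∞ = 279.095 + 115.370 = 394.465 µg/mL·h

AUC = 394 µg/mL·h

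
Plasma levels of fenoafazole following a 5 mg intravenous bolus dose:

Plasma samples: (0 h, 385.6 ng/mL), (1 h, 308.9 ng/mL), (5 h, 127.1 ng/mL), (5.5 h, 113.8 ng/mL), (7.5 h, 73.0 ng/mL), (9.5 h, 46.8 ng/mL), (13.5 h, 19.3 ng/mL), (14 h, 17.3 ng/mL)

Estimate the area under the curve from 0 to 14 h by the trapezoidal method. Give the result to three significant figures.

Trapezoidal AUC_0→14:
  [0→1]: (385.6+308.9)/2 × 1 = 347.25
  [1→5]: (308.9+127.1)/2 × 4 = 872.0
  [5→5.5]: (127.1+113.8)/2 × 0.5 = 60.225
  [5.5→7.5]: (113.8+73.0)/2 × 2 = 186.8
  [7.5→9.5]: (73.0+46.8)/2 × 2 = 119.8
  [9.5→13.5]: (46.8+19.3)/2 × 4 = 132.2
  [13.5→14]: (19.3+17.3)/2 × 0.5 = 9.15
  Sum = 1727.425 ng/mL·h

AUC = 1730 ng/mL·h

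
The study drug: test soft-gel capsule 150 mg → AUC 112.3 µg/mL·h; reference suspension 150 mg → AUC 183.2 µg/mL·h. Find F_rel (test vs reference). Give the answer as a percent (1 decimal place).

F_rel = 61.3%

F_rel = (AUC_test/D_test) / (AUC_ref/D_ref)
      = (112.3/150) / (183.2/150)
      = 0.748667 / 1.22133 = 0.6130 = 61.30%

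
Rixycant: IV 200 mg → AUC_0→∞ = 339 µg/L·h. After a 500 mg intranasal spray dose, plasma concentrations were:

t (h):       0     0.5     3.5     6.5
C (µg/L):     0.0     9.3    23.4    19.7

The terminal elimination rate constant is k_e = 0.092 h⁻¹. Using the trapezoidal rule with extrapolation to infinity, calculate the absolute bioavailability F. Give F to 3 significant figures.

F = 0.390

Trapezoidal AUC_0→6.5 (intranasal spray):
  [0→0.5]: (0.0+9.3)/2 × 0.5 = 2.325
  [0.5→3.5]: (9.3+23.4)/2 × 3 = 49.05
  [3.5→6.5]: (23.4+19.7)/2 × 3 = 64.65
  Sum = 116.025 µg/L·h
Tail: C_last/k_e = 19.7/0.092 = 214.130
AUC_0→∞ (intranasal spray) = 116.025 + 214.130 = 330.155 µg/L·h
F = (AUC_ev/D_ev)/(AUC_iv/D_iv) = (330.155/500)/(339/200) = 0.66031/1.695 = 0.3896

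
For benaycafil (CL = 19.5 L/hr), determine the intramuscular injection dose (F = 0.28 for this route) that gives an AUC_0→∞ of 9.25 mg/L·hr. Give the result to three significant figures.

Dose = CL × AUC_0→∞ / F
     = 19.5 × 9.25 / 0.28 = 644.196 mg

Dose = 644 mg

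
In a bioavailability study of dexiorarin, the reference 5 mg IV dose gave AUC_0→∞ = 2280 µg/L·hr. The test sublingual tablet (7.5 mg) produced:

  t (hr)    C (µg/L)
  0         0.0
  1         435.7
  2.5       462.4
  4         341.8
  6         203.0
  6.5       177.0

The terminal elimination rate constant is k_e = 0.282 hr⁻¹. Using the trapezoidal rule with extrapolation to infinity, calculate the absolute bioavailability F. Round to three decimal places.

Trapezoidal AUC_0→6.5 (sublingual tablet):
  [0→1]: (0.0+435.7)/2 × 1 = 217.85
  [1→2.5]: (435.7+462.4)/2 × 1.5 = 673.575
  [2.5→4]: (462.4+341.8)/2 × 1.5 = 603.15
  [4→6]: (341.8+203.0)/2 × 2 = 544.8
  [6→6.5]: (203.0+177.0)/2 × 0.5 = 95.0
  Sum = 2134.375 µg/L·hr
Tail: C_last/k_e = 177.0/0.282 = 627.660
AUC_0→∞ (sublingual tablet) = 2134.375 + 627.660 = 2762.035 µg/L·hr
F = (AUC_ev/D_ev)/(AUC_iv/D_iv) = (2762.035/7.5)/(2280/5) = 368.271/456 = 0.8076

F = 0.808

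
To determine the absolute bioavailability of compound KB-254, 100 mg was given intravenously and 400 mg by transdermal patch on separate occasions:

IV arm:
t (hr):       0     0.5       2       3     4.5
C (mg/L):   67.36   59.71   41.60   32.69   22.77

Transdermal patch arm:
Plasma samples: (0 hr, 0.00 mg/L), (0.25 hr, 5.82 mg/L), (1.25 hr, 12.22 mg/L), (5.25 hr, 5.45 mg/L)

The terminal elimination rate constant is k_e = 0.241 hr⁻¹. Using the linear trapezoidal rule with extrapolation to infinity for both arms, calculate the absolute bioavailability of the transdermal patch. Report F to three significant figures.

Trapezoidal AUC_0→4.5 (IV):
  [0→0.5]: (67.36+59.71)/2 × 0.5 = 31.7675
  [0.5→2]: (59.71+41.60)/2 × 1.5 = 75.9825
  [2→3]: (41.60+32.69)/2 × 1 = 37.145
  [3→4.5]: (32.69+22.77)/2 × 1.5 = 41.595
  Sum = 186.49 mg/L·hr
IV tail: 22.77/0.241 = 94.481; AUC_iv,0→∞ = 186.49 + 94.481 = 280.971 mg/L·hr
Trapezoidal AUC_0→5.25 (transdermal patch):
  [0→0.25]: (0.00+5.82)/2 × 0.25 = 0.7275
  [0.25→1.25]: (5.82+12.22)/2 × 1 = 9.02
  [1.25→5.25]: (12.22+5.45)/2 × 4 = 35.34
  Sum = 45.0875 mg/L·hr
transdermal patch tail: 5.45/0.241 = 22.614; AUC_ev,0→∞ = 45.0875 + 22.614 = 67.7015 mg/L·hr
F = (AUC_ev/D_ev)/(AUC_iv/D_iv) = (67.7015/400)/(280.971/100) = 0.16925375/2.80971 = 0.0602

F = 0.0602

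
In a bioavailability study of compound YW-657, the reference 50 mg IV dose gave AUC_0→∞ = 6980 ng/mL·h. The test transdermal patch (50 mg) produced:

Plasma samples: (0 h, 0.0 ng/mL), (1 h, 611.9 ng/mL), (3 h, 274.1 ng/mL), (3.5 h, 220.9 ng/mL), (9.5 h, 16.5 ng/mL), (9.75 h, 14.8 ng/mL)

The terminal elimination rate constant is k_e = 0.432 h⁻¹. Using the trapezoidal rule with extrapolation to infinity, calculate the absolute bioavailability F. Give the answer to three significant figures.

Trapezoidal AUC_0→9.75 (transdermal patch):
  [0→1]: (0.0+611.9)/2 × 1 = 305.95
  [1→3]: (611.9+274.1)/2 × 2 = 886.0
  [3→3.5]: (274.1+220.9)/2 × 0.5 = 123.75
  [3.5→9.5]: (220.9+16.5)/2 × 6 = 712.2
  [9.5→9.75]: (16.5+14.8)/2 × 0.25 = 3.9125
  Sum = 2031.8125 ng/mL·h
Tail: C_last/k_e = 14.8/0.432 = 34.259
AUC_0→∞ (transdermal patch) = 2031.8125 + 34.259 = 2066.0715 ng/mL·h
F = (AUC_ev/D_ev)/(AUC_iv/D_iv) = (2066.0715/50)/(6980/50) = 41.32143/139.6 = 0.2960

F = 0.296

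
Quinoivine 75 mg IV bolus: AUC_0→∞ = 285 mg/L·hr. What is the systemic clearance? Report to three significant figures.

CL = Dose_iv / AUC_0→∞
   = 75 / 285 = 0.263158 L/hr

CL = 0.263 L/hr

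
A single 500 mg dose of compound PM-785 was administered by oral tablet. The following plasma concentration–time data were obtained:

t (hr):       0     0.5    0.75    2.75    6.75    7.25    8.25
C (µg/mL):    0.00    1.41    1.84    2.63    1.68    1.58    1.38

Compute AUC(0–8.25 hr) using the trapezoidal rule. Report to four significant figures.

AUC = 16.14 µg/mL·hr

Trapezoidal AUC_0→8.25:
  [0→0.5]: (0.00+1.41)/2 × 0.5 = 0.3525
  [0.5→0.75]: (1.41+1.84)/2 × 0.25 = 0.40625
  [0.75→2.75]: (1.84+2.63)/2 × 2 = 4.47
  [2.75→6.75]: (2.63+1.68)/2 × 4 = 8.62
  [6.75→7.25]: (1.68+1.58)/2 × 0.5 = 0.815
  [7.25→8.25]: (1.58+1.38)/2 × 1 = 1.48
  Sum = 16.14375 µg/mL·hr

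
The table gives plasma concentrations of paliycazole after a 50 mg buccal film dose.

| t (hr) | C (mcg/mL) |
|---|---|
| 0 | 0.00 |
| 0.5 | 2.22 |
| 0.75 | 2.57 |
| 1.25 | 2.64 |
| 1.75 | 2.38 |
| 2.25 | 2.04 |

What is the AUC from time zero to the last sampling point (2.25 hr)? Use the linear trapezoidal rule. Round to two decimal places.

AUC = 4.82 mcg/mL·hr

Trapezoidal AUC_0→2.25:
  [0→0.5]: (0.00+2.22)/2 × 0.5 = 0.555
  [0.5→0.75]: (2.22+2.57)/2 × 0.25 = 0.59875
  [0.75→1.25]: (2.57+2.64)/2 × 0.5 = 1.3025
  [1.25→1.75]: (2.64+2.38)/2 × 0.5 = 1.255
  [1.75→2.25]: (2.38+2.04)/2 × 0.5 = 1.105
  Sum = 4.81625 mcg/mL·hr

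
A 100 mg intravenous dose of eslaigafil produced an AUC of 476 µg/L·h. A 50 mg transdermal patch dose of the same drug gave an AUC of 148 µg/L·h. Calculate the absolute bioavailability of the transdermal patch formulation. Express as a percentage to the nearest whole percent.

F = 62%

F = (AUC_ev / D_ev) / (AUC_iv / D_iv)
  = (148/50) / (476/100)
  = 2.96 / 4.76 = 0.6218
  = 62.18%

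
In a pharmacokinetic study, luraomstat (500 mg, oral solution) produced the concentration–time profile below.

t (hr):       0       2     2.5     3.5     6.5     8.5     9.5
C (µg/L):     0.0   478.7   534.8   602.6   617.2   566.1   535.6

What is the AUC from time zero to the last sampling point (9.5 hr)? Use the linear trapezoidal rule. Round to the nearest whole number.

AUC = 4865 µg/L·hr

Trapezoidal AUC_0→9.5:
  [0→2]: (0.0+478.7)/2 × 2 = 478.7
  [2→2.5]: (478.7+534.8)/2 × 0.5 = 253.375
  [2.5→3.5]: (534.8+602.6)/2 × 1 = 568.7
  [3.5→6.5]: (602.6+617.2)/2 × 3 = 1829.7
  [6.5→8.5]: (617.2+566.1)/2 × 2 = 1183.3
  [8.5→9.5]: (566.1+535.6)/2 × 1 = 550.85
  Sum = 4864.625 µg/L·hr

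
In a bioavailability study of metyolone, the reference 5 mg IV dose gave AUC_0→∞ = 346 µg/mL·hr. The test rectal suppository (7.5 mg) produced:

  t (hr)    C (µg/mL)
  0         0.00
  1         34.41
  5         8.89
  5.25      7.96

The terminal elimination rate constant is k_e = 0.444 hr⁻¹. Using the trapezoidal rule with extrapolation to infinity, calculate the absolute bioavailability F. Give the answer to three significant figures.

Trapezoidal AUC_0→5.25 (rectal suppository):
  [0→1]: (0.00+34.41)/2 × 1 = 17.205
  [1→5]: (34.41+8.89)/2 × 4 = 86.6
  [5→5.25]: (8.89+7.96)/2 × 0.25 = 2.10625
  Sum = 105.91125 µg/mL·hr
Tail: C_last/k_e = 7.96/0.444 = 17.928
AUC_0→∞ (rectal suppository) = 105.91125 + 17.928 = 123.83925 µg/mL·hr
F = (AUC_ev/D_ev)/(AUC_iv/D_iv) = (123.83925/7.5)/(346/5) = 16.5119/69.2 = 0.2386

F = 0.239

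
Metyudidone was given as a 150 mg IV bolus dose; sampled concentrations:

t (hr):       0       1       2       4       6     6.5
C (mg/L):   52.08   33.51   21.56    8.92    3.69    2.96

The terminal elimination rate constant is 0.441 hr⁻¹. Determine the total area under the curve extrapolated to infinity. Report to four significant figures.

Trapezoidal AUC_0→6.5:
  [0→1]: (52.08+33.51)/2 × 1 = 42.795
  [1→2]: (33.51+21.56)/2 × 1 = 27.535
  [2→4]: (21.56+8.92)/2 × 2 = 30.48
  [4→6]: (8.92+3.69)/2 × 2 = 12.61
  [6→6.5]: (3.69+2.96)/2 × 0.5 = 1.6625
  Sum = 115.0825 mg/L·hr
Extrapolated tail: C_last / k_e = 2.96 / 0.441 = 6.712
AUC_0→∞ = 115.0825 + 6.712 = 121.7945 mg/L·hr

AUC = 121.8 mg/L·hr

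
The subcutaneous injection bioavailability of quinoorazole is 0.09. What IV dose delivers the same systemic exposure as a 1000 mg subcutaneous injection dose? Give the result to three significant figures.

Systemic exposure from an extravascular dose = F × D_ev, so the equivalent IV dose is F × D_ev.
D_iv = F × D_ev = 0.09 × 1000 = 90 mg

D_iv = 90.0 mg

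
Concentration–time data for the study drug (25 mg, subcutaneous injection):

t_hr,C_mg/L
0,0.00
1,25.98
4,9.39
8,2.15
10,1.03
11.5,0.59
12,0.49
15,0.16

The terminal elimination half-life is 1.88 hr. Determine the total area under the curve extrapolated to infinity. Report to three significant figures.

Trapezoidal AUC_0→15:
  [0→1]: (0.00+25.98)/2 × 1 = 12.99
  [1→4]: (25.98+9.39)/2 × 3 = 53.055
  [4→8]: (9.39+2.15)/2 × 4 = 23.08
  [8→10]: (2.15+1.03)/2 × 2 = 3.18
  [10→11.5]: (1.03+0.59)/2 × 1.5 = 1.215
  [11.5→12]: (0.59+0.49)/2 × 0.5 = 0.27
  [12→15]: (0.49+0.16)/2 × 3 = 0.975
  Sum = 94.765 mg/L·hr
k_e = ln2 / t½ = 0.693147 / 1.88 = 0.3687 hr^-1
Extrapolated tail: C_last / k_e = 0.16 / 0.3687 = 0.434
AUC_0→∞ = 94.765 + 0.434 = 95.199 mg/L·hr

AUC = 95.2 mg/L·hr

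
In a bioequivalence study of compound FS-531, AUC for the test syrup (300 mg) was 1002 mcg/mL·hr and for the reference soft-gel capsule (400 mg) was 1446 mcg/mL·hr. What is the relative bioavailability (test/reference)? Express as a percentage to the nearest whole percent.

F_rel = (AUC_test/D_test) / (AUC_ref/D_ref)
      = (1002/300) / (1446/400)
      = 3.34 / 3.615 = 0.9239 = 92.39%

F_rel = 92%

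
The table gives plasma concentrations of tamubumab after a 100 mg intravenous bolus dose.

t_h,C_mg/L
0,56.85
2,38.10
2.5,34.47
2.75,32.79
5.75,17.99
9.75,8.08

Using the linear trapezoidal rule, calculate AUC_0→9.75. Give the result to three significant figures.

AUC = 250 mg/L·h

Trapezoidal AUC_0→9.75:
  [0→2]: (56.85+38.10)/2 × 2 = 94.95
  [2→2.5]: (38.10+34.47)/2 × 0.5 = 18.1425
  [2.5→2.75]: (34.47+32.79)/2 × 0.25 = 8.4075
  [2.75→5.75]: (32.79+17.99)/2 × 3 = 76.17
  [5.75→9.75]: (17.99+8.08)/2 × 4 = 52.14
  Sum = 249.81 mg/L·h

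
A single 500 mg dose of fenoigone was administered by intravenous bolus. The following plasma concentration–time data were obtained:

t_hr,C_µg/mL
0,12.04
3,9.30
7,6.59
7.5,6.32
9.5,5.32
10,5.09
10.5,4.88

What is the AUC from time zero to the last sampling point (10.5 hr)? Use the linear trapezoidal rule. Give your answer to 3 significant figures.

AUC = 83.8 µg/mL·hr

Trapezoidal AUC_0→10.5:
  [0→3]: (12.04+9.30)/2 × 3 = 32.01
  [3→7]: (9.30+6.59)/2 × 4 = 31.78
  [7→7.5]: (6.59+6.32)/2 × 0.5 = 3.2275
  [7.5→9.5]: (6.32+5.32)/2 × 2 = 11.64
  [9.5→10]: (5.32+5.09)/2 × 0.5 = 2.6025
  [10→10.5]: (5.09+4.88)/2 × 0.5 = 2.4925
  Sum = 83.7525 µg/mL·hr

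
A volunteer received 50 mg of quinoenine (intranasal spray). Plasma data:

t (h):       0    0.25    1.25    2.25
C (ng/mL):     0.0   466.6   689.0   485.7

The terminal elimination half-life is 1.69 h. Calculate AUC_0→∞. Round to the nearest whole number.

Trapezoidal AUC_0→2.25:
  [0→0.25]: (0.0+466.6)/2 × 0.25 = 58.325
  [0.25→1.25]: (466.6+689.0)/2 × 1 = 577.8
  [1.25→2.25]: (689.0+485.7)/2 × 1 = 587.35
  Sum = 1223.475 ng/mL·h
k_e = ln2 / t½ = 0.693147 / 1.69 = 0.4101 h^-1
Extrapolated tail: C_last / k_e = 485.7 / 0.4101 = 1184.345
AUC_0→∞ = 1223.475 + 1184.345 = 2407.82 ng/mL·h

AUC = 2408 ng/mL·h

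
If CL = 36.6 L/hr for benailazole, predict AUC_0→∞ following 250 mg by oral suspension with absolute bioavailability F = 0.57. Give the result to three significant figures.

AUC = 3.89 mg/L·hr

AUC_0→∞ = F × Dose / CL
        = 0.57 × 250 / 36.6 = 3.89344 mg/L·hr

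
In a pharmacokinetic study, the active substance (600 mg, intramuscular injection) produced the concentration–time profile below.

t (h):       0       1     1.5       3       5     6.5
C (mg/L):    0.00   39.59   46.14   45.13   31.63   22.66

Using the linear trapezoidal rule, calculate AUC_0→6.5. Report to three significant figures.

Trapezoidal AUC_0→6.5:
  [0→1]: (0.00+39.59)/2 × 1 = 19.795
  [1→1.5]: (39.59+46.14)/2 × 0.5 = 21.4325
  [1.5→3]: (46.14+45.13)/2 × 1.5 = 68.4525
  [3→5]: (45.13+31.63)/2 × 2 = 76.76
  [5→6.5]: (31.63+22.66)/2 × 1.5 = 40.7175
  Sum = 227.1575 mg/L·h

AUC = 227 mg/L·h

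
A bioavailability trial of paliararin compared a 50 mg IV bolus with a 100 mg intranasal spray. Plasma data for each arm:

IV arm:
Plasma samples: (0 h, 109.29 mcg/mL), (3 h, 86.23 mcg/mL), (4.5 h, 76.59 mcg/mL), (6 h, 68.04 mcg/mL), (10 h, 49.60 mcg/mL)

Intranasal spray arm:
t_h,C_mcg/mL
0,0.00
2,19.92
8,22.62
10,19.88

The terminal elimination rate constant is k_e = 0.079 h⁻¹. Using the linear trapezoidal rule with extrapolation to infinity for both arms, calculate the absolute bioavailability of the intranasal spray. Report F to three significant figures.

F = 0.159

Trapezoidal AUC_0→10 (IV):
  [0→3]: (109.29+86.23)/2 × 3 = 293.28
  [3→4.5]: (86.23+76.59)/2 × 1.5 = 122.115
  [4.5→6]: (76.59+68.04)/2 × 1.5 = 108.4725
  [6→10]: (68.04+49.60)/2 × 4 = 235.28
  Sum = 759.1475 mcg/mL·h
IV tail: 49.60/0.079 = 627.848; AUC_iv,0→∞ = 759.1475 + 627.848 = 1386.9955 mcg/mL·h
Trapezoidal AUC_0→10 (intranasal spray):
  [0→2]: (0.00+19.92)/2 × 2 = 19.92
  [2→8]: (19.92+22.62)/2 × 6 = 127.62
  [8→10]: (22.62+19.88)/2 × 2 = 42.5
  Sum = 190.04 mcg/mL·h
intranasal spray tail: 19.88/0.079 = 251.646; AUC_ev,0→∞ = 190.04 + 251.646 = 441.686 mcg/mL·h
F = (AUC_ev/D_ev)/(AUC_iv/D_iv) = (441.686/100)/(1386.9955/50) = 4.41686/27.73991 = 0.1592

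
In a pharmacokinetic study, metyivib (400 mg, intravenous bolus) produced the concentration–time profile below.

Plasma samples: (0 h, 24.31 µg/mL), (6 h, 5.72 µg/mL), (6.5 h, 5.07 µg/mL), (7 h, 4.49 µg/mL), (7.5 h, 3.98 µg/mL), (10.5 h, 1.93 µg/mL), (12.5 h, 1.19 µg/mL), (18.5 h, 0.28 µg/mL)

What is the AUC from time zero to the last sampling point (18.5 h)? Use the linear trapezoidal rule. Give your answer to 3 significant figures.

AUC = 114 µg/mL·h

Trapezoidal AUC_0→18.5:
  [0→6]: (24.31+5.72)/2 × 6 = 90.09
  [6→6.5]: (5.72+5.07)/2 × 0.5 = 2.6975
  [6.5→7]: (5.07+4.49)/2 × 0.5 = 2.39
  [7→7.5]: (4.49+3.98)/2 × 0.5 = 2.1175
  [7.5→10.5]: (3.98+1.93)/2 × 3 = 8.865
  [10.5→12.5]: (1.93+1.19)/2 × 2 = 3.12
  [12.5→18.5]: (1.19+0.28)/2 × 6 = 4.41
  Sum = 113.69 µg/mL·h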